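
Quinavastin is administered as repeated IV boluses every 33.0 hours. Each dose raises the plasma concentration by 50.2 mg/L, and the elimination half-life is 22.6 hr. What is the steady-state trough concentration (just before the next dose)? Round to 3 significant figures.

k = ln 2 / 22.6 = 0.03067 hr⁻¹
Fraction remaining after one interval: e^(−kτ) = e^(−0.03067 × 33.0) = 0.3634
R = 1 / (1 − 0.3634) = 1.571
Css,max = 50.2 × 1.571 = 78.86 mg/L
Css,min = Css,max × e^(−kτ) = 78.86 × 0.3634 ≈ 28.7 mg/L

28.7 mg/L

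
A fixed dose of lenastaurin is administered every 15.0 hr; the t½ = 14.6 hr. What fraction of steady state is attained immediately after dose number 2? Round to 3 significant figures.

0.759

k = ln 2 / 14.6 = 0.04748 hr⁻¹
f_n = 1 − e^(−nkτ) = 1 − e^(−2 × 0.04748 × 15.0) = 1 − e^(−1.424) = 1 − 0.2407 ≈ 0.759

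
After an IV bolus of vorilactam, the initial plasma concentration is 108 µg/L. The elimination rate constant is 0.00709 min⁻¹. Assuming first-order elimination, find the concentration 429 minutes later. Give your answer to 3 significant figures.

5.16 µg/L

C(t) = C₀ e^(−kt) = 108 × e^(−0.007090 × 429) = 108 × e^(−3.042) = 108 × 0.04776 ≈ 5.16 µg/L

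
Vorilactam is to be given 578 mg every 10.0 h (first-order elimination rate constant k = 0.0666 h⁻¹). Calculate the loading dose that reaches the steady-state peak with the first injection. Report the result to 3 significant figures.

Accumulation ratio R = 1 / (1 − e^(−kτ)) = 1 / (1 − e^(−0.06660×10.0)) = 1 / (1 − 0.5138) = 2.057
Loading dose = maintenance dose × R = 578 × 2.057 ≈ 1190 mg

1190 mg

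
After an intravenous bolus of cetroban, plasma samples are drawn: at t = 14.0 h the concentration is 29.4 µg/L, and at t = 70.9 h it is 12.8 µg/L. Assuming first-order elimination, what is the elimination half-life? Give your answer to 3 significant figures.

k = ln(C₁/C₂) / (t₂ − t₁) = ln(29.4/12.8) / (70.9 − 14.0)
  = 0.8315 / 56.90 = 0.01461 h⁻¹
t½ = ln 2 / k = ln 2 / 0.01461 ≈ 47.4 hours

47.4 hours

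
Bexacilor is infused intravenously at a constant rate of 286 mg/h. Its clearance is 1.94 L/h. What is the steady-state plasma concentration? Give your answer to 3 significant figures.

147 µg/mL

Css = infusion rate / CL = 286 / 1.94 ≈ 147 µg/mL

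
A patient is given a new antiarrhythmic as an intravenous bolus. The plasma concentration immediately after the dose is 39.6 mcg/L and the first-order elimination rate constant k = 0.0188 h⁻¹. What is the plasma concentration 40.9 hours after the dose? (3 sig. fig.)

18.4 mcg/L

C(t) = C₀ e^(−kt) = 39.6 × e^(−0.01880 × 40.9) = 39.6 × e^(−0.7689) = 39.6 × 0.4635 ≈ 18.4 mcg/L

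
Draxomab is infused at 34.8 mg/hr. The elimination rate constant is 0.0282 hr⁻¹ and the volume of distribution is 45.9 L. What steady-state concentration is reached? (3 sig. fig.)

26.9 µg/mL

CL = k · V = 0.0282 × 45.9 = 1.294 L/hr
Css = rate / CL = 34.8 / 1.294 ≈ 26.9 µg/mL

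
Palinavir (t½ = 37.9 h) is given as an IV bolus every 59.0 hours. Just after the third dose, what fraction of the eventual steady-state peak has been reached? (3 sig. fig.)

0.961

k = ln 2 / 37.9 = 0.01829 h⁻¹
f_n = 1 − e^(−nkτ) = 1 − e^(−3 × 0.01829 × 59.0) = 1 − e^(−3.237) = 1 − 0.03928 ≈ 0.961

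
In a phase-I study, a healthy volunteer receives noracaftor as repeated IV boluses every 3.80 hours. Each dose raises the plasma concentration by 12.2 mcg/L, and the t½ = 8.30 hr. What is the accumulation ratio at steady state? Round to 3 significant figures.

3.68

k = ln 2 / 8.30 = 0.08351 hr⁻¹
Fraction remaining after one interval: e^(−kτ) = e^(−0.08351 × 3.80) = 0.7281
R = 1 / (1 − 0.7281) = 1 / 0.2719 ≈ 3.68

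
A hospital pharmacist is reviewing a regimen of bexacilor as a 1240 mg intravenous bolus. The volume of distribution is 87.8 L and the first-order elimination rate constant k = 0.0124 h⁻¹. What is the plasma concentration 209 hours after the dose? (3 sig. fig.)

1.06 µg/mL

C₀ = dose / V = 1240 / 87.8 = 14.12 µg/mL
C(t) = C₀ e^(−kt) = 14.12 × e^(−0.01240 × 209) = 14.12 × e^(−2.592) = 14.12 × 0.07490 ≈ 1.06 µg/mL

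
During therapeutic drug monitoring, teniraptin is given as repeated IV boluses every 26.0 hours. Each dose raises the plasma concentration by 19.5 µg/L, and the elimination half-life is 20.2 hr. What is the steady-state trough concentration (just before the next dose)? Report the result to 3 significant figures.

k = ln 2 / 20.2 = 0.03431 hr⁻¹
Fraction remaining after one interval: e^(−kτ) = e^(−0.03431 × 26.0) = 0.4098
R = 1 / (1 − 0.4098) = 1.694
Css,max = 19.5 × 1.694 = 33.04 µg/L
Css,min = Css,max × e^(−kτ) = 33.04 × 0.4098 ≈ 13.5 µg/L

13.5 µg/L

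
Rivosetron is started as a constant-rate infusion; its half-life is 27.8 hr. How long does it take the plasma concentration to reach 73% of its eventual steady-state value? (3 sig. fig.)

k = ln 2 / 27.8 = 0.02493 hr⁻¹
f = 1 − e^(−kt)  ⇒  t = −ln(1 − f) / k
t = −ln(1 − 0.73) / 0.02493 = 1.309 / 0.02493 ≈ 52.5 hours

52.5 hours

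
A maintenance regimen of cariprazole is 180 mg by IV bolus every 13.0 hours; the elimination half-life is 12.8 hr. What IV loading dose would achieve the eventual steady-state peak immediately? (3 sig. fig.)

k = ln 2 / 12.8 = 0.05415 hr⁻¹
Accumulation ratio R = 1 / (1 − e^(−kτ)) = 1 / (1 − e^(−0.05415×13.0)) = 1 / (1 − 0.4946) = 1.979
Loading dose = maintenance dose × R = 180 × 1.979 ≈ 356 mg

356 mg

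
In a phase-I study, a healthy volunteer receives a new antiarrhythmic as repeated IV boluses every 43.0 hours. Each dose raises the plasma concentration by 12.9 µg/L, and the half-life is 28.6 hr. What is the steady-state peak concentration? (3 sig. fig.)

19.9 µg/L

k = ln 2 / 28.6 = 0.02424 hr⁻¹
Fraction remaining after one interval: e^(−kτ) = e^(−0.02424 × 43.0) = 0.3527
R = 1 / (1 − 0.3527) = 1.545
Css,max = 12.9 × 1.545 ≈ 19.9 µg/L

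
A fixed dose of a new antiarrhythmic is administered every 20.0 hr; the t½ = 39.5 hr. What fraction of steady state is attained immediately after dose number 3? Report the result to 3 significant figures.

0.651

k = ln 2 / 39.5 = 0.01755 hr⁻¹
f_n = 1 − e^(−nkτ) = 1 − e^(−3 × 0.01755 × 20.0) = 1 − e^(−1.053) = 1 − 0.3489 ≈ 0.651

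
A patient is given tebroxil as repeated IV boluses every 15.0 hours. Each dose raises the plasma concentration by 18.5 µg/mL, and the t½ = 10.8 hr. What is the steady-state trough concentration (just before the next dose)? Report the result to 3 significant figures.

k = ln 2 / 10.8 = 0.06418 hr⁻¹
Fraction remaining after one interval: e^(−kτ) = e^(−0.06418 × 15.0) = 0.3819
R = 1 / (1 − 0.3819) = 1.618
Css,max = 18.5 × 1.618 = 29.93 µg/mL
Css,min = Css,max × e^(−kτ) = 29.93 × 0.3819 ≈ 11.4 µg/mL

11.4 µg/mL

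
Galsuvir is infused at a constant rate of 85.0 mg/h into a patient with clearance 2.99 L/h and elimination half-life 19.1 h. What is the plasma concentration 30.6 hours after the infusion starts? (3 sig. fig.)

Css = rate / CL = 85.0 / 2.99 = 28.43 µg/mL
k = ln 2 / 19.1 = 0.03629 h⁻¹
C(t) = Css (1 − e^(−kt)) = 28.43 × (1 − e^(−1.110)) = 28.43 × 0.6706 ≈ 19.1 µg/mL

19.1 µg/mL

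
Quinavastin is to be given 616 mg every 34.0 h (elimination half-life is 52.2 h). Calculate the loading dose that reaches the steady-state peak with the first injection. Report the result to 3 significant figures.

k = ln 2 / 52.2 = 0.01328 h⁻¹
Accumulation ratio R = 1 / (1 − e^(−kτ)) = 1 / (1 − e^(−0.01328×34.0)) = 1 / (1 − 0.6367) = 2.752
Loading dose = maintenance dose × R = 616 × 2.752 ≈ 1700 mg

1700 mg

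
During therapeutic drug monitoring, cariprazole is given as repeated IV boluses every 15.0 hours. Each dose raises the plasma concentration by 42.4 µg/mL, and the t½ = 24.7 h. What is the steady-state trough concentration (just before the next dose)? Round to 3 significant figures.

k = ln 2 / 24.7 = 0.02806 h⁻¹
Fraction remaining after one interval: e^(−kτ) = e^(−0.02806 × 15.0) = 0.6564
R = 1 / (1 − 0.6564) = 2.911
Css,max = 42.4 × 2.911 = 123.4 µg/mL
Css,min = Css,max × e^(−kτ) = 123.4 × 0.6564 ≈ 81.0 µg/mL

81.0 µg/mL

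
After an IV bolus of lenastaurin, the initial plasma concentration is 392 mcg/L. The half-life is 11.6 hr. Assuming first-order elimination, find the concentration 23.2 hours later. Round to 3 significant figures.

98.0 mcg/L

k = ln 2 / 11.6 = 0.05975 hr⁻¹
23.2 hr is 2.000 half-lives, so C = 392 × (1/2)^2.000 = 392 × 0.2500 ≈ 98.0 mcg/L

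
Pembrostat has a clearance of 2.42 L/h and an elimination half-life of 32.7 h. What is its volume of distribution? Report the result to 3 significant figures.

k = ln 2 / t½ = ln 2 / 32.7 = 0.02120 h⁻¹
V = CL / k = 2.42 / 0.02120 ≈ 114 L

114 L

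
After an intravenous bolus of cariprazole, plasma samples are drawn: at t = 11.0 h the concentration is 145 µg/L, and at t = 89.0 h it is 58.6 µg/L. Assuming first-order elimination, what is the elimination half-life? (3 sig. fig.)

k = ln(C₁/C₂) / (t₂ − t₁) = ln(145/58.6) / (89.0 − 11.0)
  = 0.9060 / 78.00 = 0.01162 h⁻¹
t½ = ln 2 / k = ln 2 / 0.01162 ≈ 59.7 hours

59.7 hours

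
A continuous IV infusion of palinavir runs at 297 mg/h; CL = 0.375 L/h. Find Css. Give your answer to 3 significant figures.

Css = infusion rate / CL = 297 / 0.375 ≈ 792 mg/L

792 mg/L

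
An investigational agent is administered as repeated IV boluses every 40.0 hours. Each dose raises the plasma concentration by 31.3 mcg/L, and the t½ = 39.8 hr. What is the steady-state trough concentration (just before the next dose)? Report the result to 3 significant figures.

k = ln 2 / 39.8 = 0.01742 hr⁻¹
Fraction remaining after one interval: e^(−kτ) = e^(−0.01742 × 40.0) = 0.4983
R = 1 / (1 − 0.4983) = 1.993
Css,max = 31.3 × 1.993 = 62.38 mcg/L
Css,min = Css,max × e^(−kτ) = 62.38 × 0.4983 ≈ 31.1 mcg/L

31.1 mcg/L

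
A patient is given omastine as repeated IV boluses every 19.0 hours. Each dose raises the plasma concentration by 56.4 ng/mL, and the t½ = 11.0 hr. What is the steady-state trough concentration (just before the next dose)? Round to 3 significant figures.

24.4 ng/mL

k = ln 2 / 11.0 = 0.06301 hr⁻¹
Fraction remaining after one interval: e^(−kτ) = e^(−0.06301 × 19.0) = 0.3020
R = 1 / (1 − 0.3020) = 1.433
Css,max = 56.4 × 1.433 = 80.80 ng/mL
Css,min = Css,max × e^(−kτ) = 80.80 × 0.3020 ≈ 24.4 ng/mL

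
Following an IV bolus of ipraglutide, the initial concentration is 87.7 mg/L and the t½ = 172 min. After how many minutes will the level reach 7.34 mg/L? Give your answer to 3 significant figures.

k = ln 2 / 172 = 0.004030 min⁻¹
C(t) = C₀ e^(−kt)  ⇒  t = ln(C₀/C) / k
t = ln(87.7/7.34) / 0.004030 = 2.481 / 0.004030 ≈ 616 minutes

616 minutes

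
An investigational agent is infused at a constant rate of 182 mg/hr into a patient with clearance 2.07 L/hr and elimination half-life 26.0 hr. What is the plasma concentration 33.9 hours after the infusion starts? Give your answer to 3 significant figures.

52.3 mg/L

Css = rate / CL = 182 / 2.07 = 87.92 mg/L
k = ln 2 / 26.0 = 0.02666 hr⁻¹
C(t) = Css (1 − e^(−kt)) = 87.92 × (1 − e^(−0.9038)) = 87.92 × 0.5950 ≈ 52.3 mg/L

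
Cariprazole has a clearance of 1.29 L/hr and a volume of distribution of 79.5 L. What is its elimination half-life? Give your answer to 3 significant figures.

42.7 hours

k = CL / V = 1.29 / 79.5 = 0.01623 hr⁻¹
t½ = ln 2 / k = ln 2 / 0.01623 ≈ 42.7 hours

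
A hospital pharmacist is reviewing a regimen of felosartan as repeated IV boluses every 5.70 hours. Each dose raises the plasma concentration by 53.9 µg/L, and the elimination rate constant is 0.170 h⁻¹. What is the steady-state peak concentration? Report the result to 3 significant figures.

Fraction remaining after one interval: e^(−kτ) = e^(−0.1700 × 5.70) = 0.3795
R = 1 / (1 − 0.3795) = 1.612
Css,max = 53.9 × 1.612 ≈ 86.9 µg/L

86.9 µg/L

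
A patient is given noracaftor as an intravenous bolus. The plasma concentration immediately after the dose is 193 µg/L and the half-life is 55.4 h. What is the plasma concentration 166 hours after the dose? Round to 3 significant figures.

k = ln 2 / 55.4 = 0.01251 h⁻¹
166 h is 2.996 half-lives, so C = 193 × (1/2)^2.996 = 193 × 0.1253 ≈ 24.2 µg/L

24.2 µg/L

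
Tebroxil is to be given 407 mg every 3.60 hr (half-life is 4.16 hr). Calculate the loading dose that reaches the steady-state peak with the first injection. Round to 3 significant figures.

k = ln 2 / 4.16 = 0.1666 hr⁻¹
Accumulation ratio R = 1 / (1 − e^(−kτ)) = 1 / (1 − e^(−0.1666×3.60)) = 1 / (1 − 0.5489) = 2.217
Loading dose = maintenance dose × R = 407 × 2.217 ≈ 902 mg

902 mg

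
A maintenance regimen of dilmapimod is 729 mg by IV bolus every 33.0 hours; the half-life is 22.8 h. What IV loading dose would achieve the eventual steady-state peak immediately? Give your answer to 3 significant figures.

k = ln 2 / 22.8 = 0.03040 h⁻¹
Accumulation ratio R = 1 / (1 − e^(−kτ)) = 1 / (1 − e^(−0.03040×33.0)) = 1 / (1 − 0.3667) = 1.579
Loading dose = maintenance dose × R = 729 × 1.579 ≈ 1150 mg

1150 mg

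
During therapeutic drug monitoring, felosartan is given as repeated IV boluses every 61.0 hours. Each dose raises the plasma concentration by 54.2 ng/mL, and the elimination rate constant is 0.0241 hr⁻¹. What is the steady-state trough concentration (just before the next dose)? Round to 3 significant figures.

Fraction remaining after one interval: e^(−kτ) = e^(−0.02410 × 61.0) = 0.2299
R = 1 / (1 − 0.2299) = 1.299
Css,max = 54.2 × 1.299 = 70.38 ng/mL
Css,min = Css,max × e^(−kτ) = 70.38 × 0.2299 ≈ 16.2 ng/mL

16.2 ng/mL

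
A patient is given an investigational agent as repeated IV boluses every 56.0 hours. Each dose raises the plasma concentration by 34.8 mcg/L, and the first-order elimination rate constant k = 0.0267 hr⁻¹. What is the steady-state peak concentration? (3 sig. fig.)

44.9 mcg/L

Fraction remaining after one interval: e^(−kτ) = e^(−0.02670 × 56.0) = 0.2242
R = 1 / (1 − 0.2242) = 1.289
Css,max = 34.8 × 1.289 ≈ 44.9 mcg/L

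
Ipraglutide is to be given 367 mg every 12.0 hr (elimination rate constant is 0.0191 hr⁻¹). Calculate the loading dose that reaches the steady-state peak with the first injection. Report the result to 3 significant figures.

1790 mg

Accumulation ratio R = 1 / (1 − e^(−kτ)) = 1 / (1 − e^(−0.01910×12.0)) = 1 / (1 − 0.7952) = 4.882
Loading dose = maintenance dose × R = 367 × 4.882 ≈ 1790 mg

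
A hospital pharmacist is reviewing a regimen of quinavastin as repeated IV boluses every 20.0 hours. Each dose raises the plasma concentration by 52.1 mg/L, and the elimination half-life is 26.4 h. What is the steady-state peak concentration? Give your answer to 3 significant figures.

128 mg/L

k = ln 2 / 26.4 = 0.02626 h⁻¹
Fraction remaining after one interval: e^(−kτ) = e^(−0.02626 × 20.0) = 0.5915
R = 1 / (1 − 0.5915) = 2.448
Css,max = 52.1 × 2.448 ≈ 128 mg/L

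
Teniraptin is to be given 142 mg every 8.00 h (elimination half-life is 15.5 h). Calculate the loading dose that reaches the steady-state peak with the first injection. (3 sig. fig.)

472 mg

k = ln 2 / 15.5 = 0.04472 h⁻¹
Accumulation ratio R = 1 / (1 − e^(−kτ)) = 1 / (1 − e^(−0.04472×8.00)) = 1 / (1 − 0.6992) = 3.325
Loading dose = maintenance dose × R = 142 × 3.325 ≈ 472 mg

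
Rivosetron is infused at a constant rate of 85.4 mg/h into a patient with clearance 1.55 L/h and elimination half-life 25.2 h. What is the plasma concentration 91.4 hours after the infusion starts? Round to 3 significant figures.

50.6 mg/L

Css = rate / CL = 85.4 / 1.55 = 55.10 mg/L
k = ln 2 / 25.2 = 0.02751 h⁻¹
C(t) = Css (1 − e^(−kt)) = 55.10 × (1 − e^(−2.514)) = 55.10 × 0.9191 ≈ 50.6 mg/L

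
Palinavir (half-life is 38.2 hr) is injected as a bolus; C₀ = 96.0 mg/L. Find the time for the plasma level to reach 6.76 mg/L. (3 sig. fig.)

k = ln 2 / 38.2 = 0.01815 hr⁻¹
C(t) = C₀ e^(−kt)  ⇒  t = ln(C₀/C) / k
t = ln(96.0/6.76) / 0.01815 = 2.653 / 0.01815 ≈ 146 hours

146 hours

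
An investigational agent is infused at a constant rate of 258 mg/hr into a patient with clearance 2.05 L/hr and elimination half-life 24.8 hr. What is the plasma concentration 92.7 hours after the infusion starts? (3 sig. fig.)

116 mg/L

Css = rate / CL = 258 / 2.05 = 125.9 mg/L
k = ln 2 / 24.8 = 0.02795 hr⁻¹
C(t) = Css (1 − e^(−kt)) = 125.9 × (1 − e^(−2.591)) = 125.9 × 0.9250 ≈ 116 mg/L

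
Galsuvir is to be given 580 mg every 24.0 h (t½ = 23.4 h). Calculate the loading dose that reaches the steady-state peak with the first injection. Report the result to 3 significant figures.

1140 mg

k = ln 2 / 23.4 = 0.02962 h⁻¹
Accumulation ratio R = 1 / (1 − e^(−kτ)) = 1 / (1 − e^(−0.02962×24.0)) = 1 / (1 − 0.4912) = 1.965
Loading dose = maintenance dose × R = 580 × 1.965 ≈ 1140 mg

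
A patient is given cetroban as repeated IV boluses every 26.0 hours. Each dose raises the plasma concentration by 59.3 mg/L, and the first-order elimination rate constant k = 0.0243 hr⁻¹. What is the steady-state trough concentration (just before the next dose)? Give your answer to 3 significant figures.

Fraction remaining after one interval: e^(−kτ) = e^(−0.02430 × 26.0) = 0.5316
R = 1 / (1 − 0.5316) = 2.135
Css,max = 59.3 × 2.135 = 126.6 mg/L
Css,min = Css,max × e^(−kτ) = 126.6 × 0.5316 ≈ 67.3 mg/L

67.3 mg/L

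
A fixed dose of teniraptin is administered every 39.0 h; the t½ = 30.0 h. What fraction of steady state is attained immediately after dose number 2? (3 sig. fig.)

0.835

k = ln 2 / 30.0 = 0.02310 h⁻¹
f_n = 1 − e^(−nkτ) = 1 − e^(−2 × 0.02310 × 39.0) = 1 − e^(−1.802) = 1 − 0.1649 ≈ 0.835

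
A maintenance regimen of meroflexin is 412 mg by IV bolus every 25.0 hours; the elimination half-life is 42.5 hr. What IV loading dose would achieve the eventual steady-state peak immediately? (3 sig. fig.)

1230 mg

k = ln 2 / 42.5 = 0.01631 hr⁻¹
Accumulation ratio R = 1 / (1 − e^(−kτ)) = 1 / (1 − e^(−0.01631×25.0)) = 1 / (1 − 0.6652) = 2.986
Loading dose = maintenance dose × R = 412 × 2.986 ≈ 1230 mg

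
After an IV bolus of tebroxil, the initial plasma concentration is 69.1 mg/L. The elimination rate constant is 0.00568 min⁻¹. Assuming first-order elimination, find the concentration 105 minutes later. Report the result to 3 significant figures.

C(t) = C₀ e^(−kt) = 69.1 × e^(−0.005680 × 105) = 69.1 × e^(−0.5964) = 69.1 × 0.5508 ≈ 38.1 mg/L

38.1 mg/L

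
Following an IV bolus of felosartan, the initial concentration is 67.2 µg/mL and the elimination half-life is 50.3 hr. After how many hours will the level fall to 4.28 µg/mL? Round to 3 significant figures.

200 hours

k = ln 2 / 50.3 = 0.01378 hr⁻¹
C(t) = C₀ e^(−kt)  ⇒  t = ln(C₀/C) / k
t = ln(67.2/4.28) / 0.01378 = 2.754 / 0.01378 ≈ 200 hours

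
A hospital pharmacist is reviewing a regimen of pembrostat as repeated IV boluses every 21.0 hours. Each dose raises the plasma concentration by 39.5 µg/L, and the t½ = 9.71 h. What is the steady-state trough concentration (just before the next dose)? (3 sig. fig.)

11.4 µg/L

k = ln 2 / 9.71 = 0.07138 h⁻¹
Fraction remaining after one interval: e^(−kτ) = e^(−0.07138 × 21.0) = 0.2233
R = 1 / (1 − 0.2233) = 1.288
Css,max = 39.5 × 1.288 = 50.86 µg/L
Css,min = Css,max × e^(−kτ) = 50.86 × 0.2233 ≈ 11.4 µg/L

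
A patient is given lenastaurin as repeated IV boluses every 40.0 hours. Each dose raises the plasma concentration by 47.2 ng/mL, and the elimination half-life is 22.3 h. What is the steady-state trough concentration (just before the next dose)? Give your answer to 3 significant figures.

k = ln 2 / 22.3 = 0.03108 h⁻¹
Fraction remaining after one interval: e^(−kτ) = e^(−0.03108 × 40.0) = 0.2884
R = 1 / (1 − 0.2884) = 1.405
Css,max = 47.2 × 1.405 = 66.33 ng/mL
Css,min = Css,max × e^(−kτ) = 66.33 × 0.2884 ≈ 19.1 ng/mL

19.1 ng/mL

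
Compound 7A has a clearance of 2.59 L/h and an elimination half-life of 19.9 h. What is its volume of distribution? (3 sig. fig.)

74.4 L

k = ln 2 / t½ = ln 2 / 19.9 = 0.03483 h⁻¹
V = CL / k = 2.59 / 0.03483 ≈ 74.4 L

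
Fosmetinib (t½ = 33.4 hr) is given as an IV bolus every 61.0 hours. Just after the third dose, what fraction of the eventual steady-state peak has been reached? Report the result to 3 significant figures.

0.978

k = ln 2 / 33.4 = 0.02075 hr⁻¹
f_n = 1 − e^(−nkτ) = 1 − e^(−3 × 0.02075 × 61.0) = 1 − e^(−3.798) = 1 − 0.02242 ≈ 0.978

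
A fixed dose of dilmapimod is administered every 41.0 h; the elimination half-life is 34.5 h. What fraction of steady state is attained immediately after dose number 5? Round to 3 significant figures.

k = ln 2 / 34.5 = 0.02009 h⁻¹
f_n = 1 − e^(−nkτ) = 1 − e^(−5 × 0.02009 × 41.0) = 1 − e^(−4.119) = 1 − 0.01627 ≈ 0.984

0.984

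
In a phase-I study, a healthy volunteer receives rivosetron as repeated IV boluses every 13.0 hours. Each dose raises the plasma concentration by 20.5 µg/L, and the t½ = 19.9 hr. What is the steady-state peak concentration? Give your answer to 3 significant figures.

56.3 µg/L

k = ln 2 / 19.9 = 0.03483 hr⁻¹
Fraction remaining after one interval: e^(−kτ) = e^(−0.03483 × 13.0) = 0.6358
R = 1 / (1 − 0.6358) = 2.746
Css,max = 20.5 × 2.746 ≈ 56.3 µg/L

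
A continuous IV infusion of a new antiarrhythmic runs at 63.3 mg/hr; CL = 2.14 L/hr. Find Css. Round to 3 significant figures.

29.6 µg/mL

Css = infusion rate / CL = 63.3 / 2.14 ≈ 29.6 µg/mL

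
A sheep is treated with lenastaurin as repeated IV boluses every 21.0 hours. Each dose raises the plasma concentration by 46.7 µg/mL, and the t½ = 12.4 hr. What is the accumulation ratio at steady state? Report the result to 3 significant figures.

1.45

k = ln 2 / 12.4 = 0.05590 hr⁻¹
Fraction remaining after one interval: e^(−kτ) = e^(−0.05590 × 21.0) = 0.3092
R = 1 / (1 − 0.3092) = 1 / 0.6908 ≈ 1.45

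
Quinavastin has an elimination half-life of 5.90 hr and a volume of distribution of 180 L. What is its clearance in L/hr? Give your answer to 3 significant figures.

21.1 L/hr

k = ln 2 / t½ = ln 2 / 5.90 = 0.1175 hr⁻¹
CL = k · V = 0.1175 × 180 ≈ 21.1 L/hr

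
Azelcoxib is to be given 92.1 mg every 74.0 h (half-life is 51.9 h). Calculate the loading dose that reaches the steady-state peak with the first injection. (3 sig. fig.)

k = ln 2 / 51.9 = 0.01336 h⁻¹
Accumulation ratio R = 1 / (1 − e^(−kτ)) = 1 / (1 − e^(−0.01336×74.0)) = 1 / (1 − 0.3722) = 1.593
Loading dose = maintenance dose × R = 92.1 × 1.593 ≈ 147 mg

147 mg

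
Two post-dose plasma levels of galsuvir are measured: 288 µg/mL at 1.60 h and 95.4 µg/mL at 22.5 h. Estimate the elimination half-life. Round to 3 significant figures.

13.1 hours

k = ln(C₁/C₂) / (t₂ − t₁) = ln(288/95.4) / (22.5 − 1.60)
  = 1.105 / 20.90 = 0.05287 h⁻¹
t½ = ln 2 / k = ln 2 / 0.05287 ≈ 13.1 hours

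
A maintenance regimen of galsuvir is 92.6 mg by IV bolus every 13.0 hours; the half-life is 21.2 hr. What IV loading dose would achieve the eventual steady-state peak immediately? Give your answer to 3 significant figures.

k = ln 2 / 21.2 = 0.03270 hr⁻¹
Accumulation ratio R = 1 / (1 − e^(−kτ)) = 1 / (1 − e^(−0.03270×13.0)) = 1 / (1 − 0.6537) = 2.888
Loading dose = maintenance dose × R = 92.6 × 2.888 ≈ 267 mg

267 mg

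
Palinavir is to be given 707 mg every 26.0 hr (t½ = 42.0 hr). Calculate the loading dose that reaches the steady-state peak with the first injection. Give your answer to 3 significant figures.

k = ln 2 / 42.0 = 0.01650 hr⁻¹
Accumulation ratio R = 1 / (1 − e^(−kτ)) = 1 / (1 − e^(−0.01650×26.0)) = 1 / (1 − 0.6511) = 2.866
Loading dose = maintenance dose × R = 707 × 2.866 ≈ 2030 mg

2030 mg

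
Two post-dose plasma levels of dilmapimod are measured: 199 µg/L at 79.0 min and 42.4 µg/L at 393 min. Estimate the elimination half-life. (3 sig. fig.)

141 minutes

k = ln(C₁/C₂) / (t₂ − t₁) = ln(199/42.4) / (393 − 79.0)
  = 1.546 / 314.0 = 0.004924 min⁻¹
t½ = ln 2 / k = ln 2 / 0.004924 ≈ 141 minutes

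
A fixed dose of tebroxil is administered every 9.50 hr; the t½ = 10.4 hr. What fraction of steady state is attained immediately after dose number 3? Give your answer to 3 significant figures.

k = ln 2 / 10.4 = 0.06665 hr⁻¹
f_n = 1 − e^(−nkτ) = 1 − e^(−3 × 0.06665 × 9.50) = 1 − e^(−1.899) = 1 − 0.1496 ≈ 0.850

0.850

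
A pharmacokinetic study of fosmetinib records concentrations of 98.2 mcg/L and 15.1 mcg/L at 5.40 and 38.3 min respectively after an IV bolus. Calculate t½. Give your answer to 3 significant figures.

12.2 minutes

k = ln(C₁/C₂) / (t₂ − t₁) = ln(98.2/15.1) / (38.3 − 5.40)
  = 1.872 / 32.90 = 0.05691 min⁻¹
t½ = ln 2 / k = ln 2 / 0.05691 ≈ 12.2 minutes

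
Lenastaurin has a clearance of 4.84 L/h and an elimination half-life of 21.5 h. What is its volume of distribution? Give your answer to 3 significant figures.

150 L

k = ln 2 / t½ = ln 2 / 21.5 = 0.03224 h⁻¹
V = CL / k = 4.84 / 0.03224 ≈ 150 L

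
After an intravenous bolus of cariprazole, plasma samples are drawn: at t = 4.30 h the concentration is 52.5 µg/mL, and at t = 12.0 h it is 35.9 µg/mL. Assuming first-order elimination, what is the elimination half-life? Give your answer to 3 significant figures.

14.0 hours

k = ln(C₁/C₂) / (t₂ − t₁) = ln(52.5/35.9) / (12.0 − 4.30)
  = 0.3801 / 7.700 = 0.04936 h⁻¹
t½ = ln 2 / k = ln 2 / 0.04936 ≈ 14.0 hours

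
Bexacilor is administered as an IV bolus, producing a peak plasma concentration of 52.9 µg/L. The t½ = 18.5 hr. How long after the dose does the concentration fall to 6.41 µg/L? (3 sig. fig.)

k = ln 2 / 18.5 = 0.03747 hr⁻¹
C(t) = C₀ e^(−kt)  ⇒  t = ln(C₀/C) / k
t = ln(52.9/6.41) / 0.03747 = 2.111 / 0.03747 ≈ 56.3 hours

56.3 hours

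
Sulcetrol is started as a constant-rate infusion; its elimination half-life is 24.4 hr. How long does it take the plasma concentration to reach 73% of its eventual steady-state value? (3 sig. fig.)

46.1 hours

k = ln 2 / 24.4 = 0.02841 hr⁻¹
f = 1 − e^(−kt)  ⇒  t = −ln(1 − f) / k
t = −ln(1 − 0.73) / 0.02841 = 1.309 / 0.02841 ≈ 46.1 hours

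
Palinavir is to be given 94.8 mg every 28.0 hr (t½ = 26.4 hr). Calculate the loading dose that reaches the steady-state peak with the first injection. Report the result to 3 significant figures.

k = ln 2 / 26.4 = 0.02626 hr⁻¹
Accumulation ratio R = 1 / (1 − e^(−kτ)) = 1 / (1 − e^(−0.02626×28.0)) = 1 / (1 − 0.4794) = 1.921
Loading dose = maintenance dose × R = 94.8 × 1.921 ≈ 182 mg

182 mg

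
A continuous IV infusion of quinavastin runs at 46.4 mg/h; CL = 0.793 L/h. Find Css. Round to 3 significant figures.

58.5 mg/L

Css = infusion rate / CL = 46.4 / 0.793 ≈ 58.5 mg/L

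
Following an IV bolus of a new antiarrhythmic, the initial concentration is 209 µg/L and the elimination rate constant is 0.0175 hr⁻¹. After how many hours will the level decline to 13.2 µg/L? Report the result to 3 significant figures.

158 hours

C(t) = C₀ e^(−kt)  ⇒  t = ln(C₀/C) / k
t = ln(209/13.2) / 0.01750 = 2.762 / 0.01750 ≈ 158 hours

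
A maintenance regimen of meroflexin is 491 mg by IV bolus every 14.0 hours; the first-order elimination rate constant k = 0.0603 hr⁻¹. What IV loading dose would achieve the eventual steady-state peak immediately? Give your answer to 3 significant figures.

Accumulation ratio R = 1 / (1 − e^(−kτ)) = 1 / (1 − e^(−0.06030×14.0)) = 1 / (1 − 0.4299) = 1.754
Loading dose = maintenance dose × R = 491 × 1.754 ≈ 861 mg

861 mg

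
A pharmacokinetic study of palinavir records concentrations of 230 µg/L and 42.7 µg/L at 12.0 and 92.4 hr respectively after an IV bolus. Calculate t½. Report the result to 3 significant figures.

33.1 hours

k = ln(C₁/C₂) / (t₂ − t₁) = ln(230/42.7) / (92.4 − 12.0)
  = 1.684 / 80.40 = 0.02094 hr⁻¹
t½ = ln 2 / k = ln 2 / 0.02094 ≈ 33.1 hours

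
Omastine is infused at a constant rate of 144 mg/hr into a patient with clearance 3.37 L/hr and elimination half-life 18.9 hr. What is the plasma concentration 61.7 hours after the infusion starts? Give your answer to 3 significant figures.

Css = rate / CL = 144 / 3.37 = 42.73 µg/mL
k = ln 2 / 18.9 = 0.03667 hr⁻¹
C(t) = Css (1 − e^(−kt)) = 42.73 × (1 − e^(−2.263)) = 42.73 × 0.8959 ≈ 38.3 µg/mL

38.3 µg/mL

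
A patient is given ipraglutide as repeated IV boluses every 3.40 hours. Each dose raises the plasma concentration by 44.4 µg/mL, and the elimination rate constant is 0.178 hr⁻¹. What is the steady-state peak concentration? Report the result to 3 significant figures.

Fraction remaining after one interval: e^(−kτ) = e^(−0.1780 × 3.40) = 0.5460
R = 1 / (1 − 0.5460) = 2.202
Css,max = 44.4 × 2.202 ≈ 97.8 µg/mL

97.8 µg/mL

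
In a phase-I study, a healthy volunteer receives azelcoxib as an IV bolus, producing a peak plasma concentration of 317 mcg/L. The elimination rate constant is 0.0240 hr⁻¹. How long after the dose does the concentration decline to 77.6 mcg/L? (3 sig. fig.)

C(t) = C₀ e^(−kt)  ⇒  t = ln(C₀/C) / k
t = ln(317/77.6) / 0.02400 = 1.407 / 0.02400 ≈ 58.6 hours

58.6 hours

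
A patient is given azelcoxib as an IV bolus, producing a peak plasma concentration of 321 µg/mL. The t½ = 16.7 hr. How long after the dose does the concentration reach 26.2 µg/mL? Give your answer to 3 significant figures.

k = ln 2 / 16.7 = 0.04151 hr⁻¹
C(t) = C₀ e^(−kt)  ⇒  t = ln(C₀/C) / k
t = ln(321/26.2) / 0.04151 = 2.506 / 0.04151 ≈ 60.4 hours

60.4 hours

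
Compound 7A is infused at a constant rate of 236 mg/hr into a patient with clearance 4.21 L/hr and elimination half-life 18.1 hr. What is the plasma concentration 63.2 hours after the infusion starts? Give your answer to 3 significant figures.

51.1 µg/mL

Css = rate / CL = 236 / 4.21 = 56.06 µg/mL
k = ln 2 / 18.1 = 0.03830 hr⁻¹
C(t) = Css (1 − e^(−kt)) = 56.06 × (1 − e^(−2.420)) = 56.06 × 0.9111 ≈ 51.1 µg/mL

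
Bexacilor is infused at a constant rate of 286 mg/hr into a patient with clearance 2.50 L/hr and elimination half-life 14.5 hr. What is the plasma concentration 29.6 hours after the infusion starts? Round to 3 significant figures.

Css = rate / CL = 286 / 2.50 = 114.4 mg/L
k = ln 2 / 14.5 = 0.04780 hr⁻¹
C(t) = Css (1 − e^(−kt)) = 114.4 × (1 − e^(−1.415)) = 114.4 × 0.7571 ≈ 86.6 mg/L

86.6 mg/L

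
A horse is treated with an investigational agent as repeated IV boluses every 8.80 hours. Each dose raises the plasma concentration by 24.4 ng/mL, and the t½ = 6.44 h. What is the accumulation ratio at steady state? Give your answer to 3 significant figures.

k = ln 2 / 6.44 = 0.1076 h⁻¹
Fraction remaining after one interval: e^(−kτ) = e^(−0.1076 × 8.80) = 0.3878
R = 1 / (1 − 0.3878) = 1 / 0.6122 ≈ 1.63

1.63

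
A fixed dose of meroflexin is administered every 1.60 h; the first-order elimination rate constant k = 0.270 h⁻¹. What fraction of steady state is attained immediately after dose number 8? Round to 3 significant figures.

0.968

f_n = 1 − e^(−nkτ) = 1 − e^(−8 × 0.2700 × 1.60) = 1 − e^(−3.456) = 1 − 0.03156 ≈ 0.968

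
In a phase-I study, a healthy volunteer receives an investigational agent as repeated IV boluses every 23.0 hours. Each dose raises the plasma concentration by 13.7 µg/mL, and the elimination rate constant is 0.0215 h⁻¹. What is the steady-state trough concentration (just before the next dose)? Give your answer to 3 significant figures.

Fraction remaining after one interval: e^(−kτ) = e^(−0.02150 × 23.0) = 0.6099
R = 1 / (1 − 0.6099) = 2.563
Css,max = 13.7 × 2.563 = 35.12 µg/mL
Css,min = Css,max × e^(−kτ) = 35.12 × 0.6099 ≈ 21.4 µg/mL

21.4 µg/mL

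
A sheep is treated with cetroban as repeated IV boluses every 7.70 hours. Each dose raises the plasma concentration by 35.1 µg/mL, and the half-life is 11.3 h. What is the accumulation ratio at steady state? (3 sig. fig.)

k = ln 2 / 11.3 = 0.06134 h⁻¹
Fraction remaining after one interval: e^(−kτ) = e^(−0.06134 × 7.70) = 0.6236
R = 1 / (1 − 0.6236) = 1 / 0.3764 ≈ 2.66

2.66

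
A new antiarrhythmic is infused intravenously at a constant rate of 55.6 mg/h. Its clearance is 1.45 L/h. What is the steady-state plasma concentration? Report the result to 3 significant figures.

38.3 µg/mL

Css = infusion rate / CL = 55.6 / 1.45 ≈ 38.3 µg/mL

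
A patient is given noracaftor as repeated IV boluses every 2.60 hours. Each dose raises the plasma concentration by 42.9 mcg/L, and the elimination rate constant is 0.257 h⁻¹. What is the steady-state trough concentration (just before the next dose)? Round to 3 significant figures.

45.1 mcg/L

Fraction remaining after one interval: e^(−kτ) = e^(−0.2570 × 2.60) = 0.5126
R = 1 / (1 − 0.5126) = 2.052
Css,max = 42.9 × 2.052 = 88.02 mcg/L
Css,min = Css,max × e^(−kτ) = 88.02 × 0.5126 ≈ 45.1 mcg/L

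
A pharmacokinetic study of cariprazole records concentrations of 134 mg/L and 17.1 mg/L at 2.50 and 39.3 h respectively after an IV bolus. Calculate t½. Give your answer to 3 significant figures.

k = ln(C₁/C₂) / (t₂ − t₁) = ln(134/17.1) / (39.3 − 2.50)
  = 2.059 / 36.80 = 0.05594 h⁻¹
t½ = ln 2 / k = ln 2 / 0.05594 ≈ 12.4 hours

12.4 hours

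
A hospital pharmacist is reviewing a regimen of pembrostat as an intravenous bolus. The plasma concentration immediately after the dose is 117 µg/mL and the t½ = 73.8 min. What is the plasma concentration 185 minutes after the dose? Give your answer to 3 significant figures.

k = ln 2 / 73.8 = 0.009392 min⁻¹
C(t) = C₀ e^(−kt) = 117 × e^(−0.009392 × 185) = 117 × e^(−1.738) = 117 × 0.1759 ≈ 20.6 µg/mL

20.6 µg/mL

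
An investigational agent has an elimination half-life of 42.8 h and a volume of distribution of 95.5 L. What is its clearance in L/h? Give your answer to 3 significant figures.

1.55 L/h

k = ln 2 / t½ = ln 2 / 42.8 = 0.01620 h⁻¹
CL = k · V = 0.01620 × 95.5 ≈ 1.55 L/h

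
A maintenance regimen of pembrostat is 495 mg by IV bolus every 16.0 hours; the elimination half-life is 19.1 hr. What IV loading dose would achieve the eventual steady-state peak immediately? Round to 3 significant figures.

1120 mg

k = ln 2 / 19.1 = 0.03629 hr⁻¹
Accumulation ratio R = 1 / (1 − e^(−kτ)) = 1 / (1 − e^(−0.03629×16.0)) = 1 / (1 − 0.5595) = 2.270
Loading dose = maintenance dose × R = 495 × 2.270 ≈ 1120 mg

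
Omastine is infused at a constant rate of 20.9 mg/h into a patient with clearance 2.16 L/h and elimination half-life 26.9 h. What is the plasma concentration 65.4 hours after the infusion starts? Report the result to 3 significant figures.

7.88 mg/L

Css = rate / CL = 20.9 / 2.16 = 9.676 mg/L
k = ln 2 / 26.9 = 0.02577 h⁻¹
C(t) = Css (1 − e^(−kt)) = 9.676 × (1 − e^(−1.685)) = 9.676 × 0.8146 ≈ 7.88 mg/L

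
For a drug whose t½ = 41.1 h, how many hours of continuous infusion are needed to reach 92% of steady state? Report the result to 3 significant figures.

150 hours

k = ln 2 / 41.1 = 0.01686 h⁻¹
f = 1 − e^(−kt)  ⇒  t = −ln(1 − f) / k
t = −ln(1 − 0.92) / 0.01686 = 2.526 / 0.01686 ≈ 150 hours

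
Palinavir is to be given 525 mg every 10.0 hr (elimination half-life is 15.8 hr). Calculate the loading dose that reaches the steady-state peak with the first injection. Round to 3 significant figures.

1480 mg

k = ln 2 / 15.8 = 0.04387 hr⁻¹
Accumulation ratio R = 1 / (1 − e^(−kτ)) = 1 / (1 − e^(−0.04387×10.0)) = 1 / (1 − 0.6449) = 2.816
Loading dose = maintenance dose × R = 525 × 2.816 ≈ 1480 mg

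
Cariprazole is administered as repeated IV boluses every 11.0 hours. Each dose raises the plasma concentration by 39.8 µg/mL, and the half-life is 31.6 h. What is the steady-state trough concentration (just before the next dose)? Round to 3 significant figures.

k = ln 2 / 31.6 = 0.02194 h⁻¹
Fraction remaining after one interval: e^(−kτ) = e^(−0.02194 × 11.0) = 0.7856
R = 1 / (1 − 0.7856) = 4.665
Css,max = 39.8 × 4.665 = 185.6 µg/mL
Css,min = Css,max × e^(−kτ) = 185.6 × 0.7856 ≈ 146 µg/mL

146 µg/mL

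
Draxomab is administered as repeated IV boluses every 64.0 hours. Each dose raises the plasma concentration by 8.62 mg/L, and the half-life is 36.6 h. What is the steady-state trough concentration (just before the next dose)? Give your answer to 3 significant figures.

3.65 mg/L

k = ln 2 / 36.6 = 0.01894 h⁻¹
Fraction remaining after one interval: e^(−kτ) = e^(−0.01894 × 64.0) = 0.2976
R = 1 / (1 − 0.2976) = 1.424
Css,max = 8.62 × 1.424 = 12.27 mg/L
Css,min = Css,max × e^(−kτ) = 12.27 × 0.2976 ≈ 3.65 mg/L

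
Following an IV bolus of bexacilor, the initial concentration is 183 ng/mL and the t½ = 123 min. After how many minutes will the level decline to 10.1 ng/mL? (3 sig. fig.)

514 minutes

k = ln 2 / 123 = 0.005635 min⁻¹
C(t) = C₀ e^(−kt)  ⇒  t = ln(C₀/C) / k
t = ln(183/10.1) / 0.005635 = 2.897 / 0.005635 ≈ 514 minutes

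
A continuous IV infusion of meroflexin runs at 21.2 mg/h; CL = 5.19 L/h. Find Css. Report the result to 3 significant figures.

4.08 mg/L

Css = infusion rate / CL = 21.2 / 5.19 ≈ 4.08 mg/L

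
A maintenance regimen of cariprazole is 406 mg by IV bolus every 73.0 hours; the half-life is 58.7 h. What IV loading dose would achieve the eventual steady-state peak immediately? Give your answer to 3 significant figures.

703 mg

k = ln 2 / 58.7 = 0.01181 h⁻¹
Accumulation ratio R = 1 / (1 − e^(−kτ)) = 1 / (1 − e^(−0.01181×73.0)) = 1 / (1 − 0.4223) = 1.731
Loading dose = maintenance dose × R = 406 × 1.731 ≈ 703 mg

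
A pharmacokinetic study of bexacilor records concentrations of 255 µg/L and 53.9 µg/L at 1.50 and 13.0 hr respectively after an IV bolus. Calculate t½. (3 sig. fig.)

5.13 hours

k = ln(C₁/C₂) / (t₂ − t₁) = ln(255/53.9) / (13.0 − 1.50)
  = 1.554 / 11.50 = 0.1351 hr⁻¹
t½ = ln 2 / k = ln 2 / 0.1351 ≈ 5.13 hours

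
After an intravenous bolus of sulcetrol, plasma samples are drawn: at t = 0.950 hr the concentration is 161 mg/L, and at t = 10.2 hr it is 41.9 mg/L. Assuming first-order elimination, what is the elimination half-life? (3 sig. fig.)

4.76 hours

k = ln(C₁/C₂) / (t₂ − t₁) = ln(161/41.9) / (10.2 − 0.950)
  = 1.346 / 9.250 = 0.1455 hr⁻¹
t½ = ln 2 / k = ln 2 / 0.1455 ≈ 4.76 hours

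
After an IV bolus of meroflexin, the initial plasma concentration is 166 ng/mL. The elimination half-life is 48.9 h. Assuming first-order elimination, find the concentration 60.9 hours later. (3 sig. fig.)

70.0 ng/mL

k = ln 2 / 48.9 = 0.01417 h⁻¹
60.9 h is 1.245 half-lives, so C = 166 × (1/2)^1.245 = 166 × 0.4218 ≈ 70.0 ng/mL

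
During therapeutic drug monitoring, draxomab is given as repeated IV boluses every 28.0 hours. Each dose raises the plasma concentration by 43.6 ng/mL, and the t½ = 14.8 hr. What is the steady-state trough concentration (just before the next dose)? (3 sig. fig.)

k = ln 2 / 14.8 = 0.04683 hr⁻¹
Fraction remaining after one interval: e^(−kτ) = e^(−0.04683 × 28.0) = 0.2695
R = 1 / (1 − 0.2695) = 1.369
Css,max = 43.6 × 1.369 = 59.68 ng/mL
Css,min = Css,max × e^(−kτ) = 59.68 × 0.2695 ≈ 16.1 ng/mL

16.1 ng/mL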